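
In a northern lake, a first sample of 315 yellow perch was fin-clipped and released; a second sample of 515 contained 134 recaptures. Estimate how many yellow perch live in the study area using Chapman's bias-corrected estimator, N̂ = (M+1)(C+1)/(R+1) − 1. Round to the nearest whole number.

N̂ = (315+1)(515+1)/(134+1) − 1 = 316·516/135 − 1
= 163056/135 − 1 ≈ 1207.8 − 1 ≈ 1206.8 → 1207

N ≈ 1207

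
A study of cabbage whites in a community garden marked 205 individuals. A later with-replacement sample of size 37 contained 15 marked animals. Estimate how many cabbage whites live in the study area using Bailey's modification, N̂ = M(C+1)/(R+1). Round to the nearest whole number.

N̂ = 205·(37+1)/(15+1) = 205·38/16 = 7790/16 ≈ 486.9 → 487

N ≈ 487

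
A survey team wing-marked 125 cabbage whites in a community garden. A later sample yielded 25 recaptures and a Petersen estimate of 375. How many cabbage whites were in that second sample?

C = 75

From N = M·C/R: C = N·R / M = 375·25 / 125 = 9375 / 125 = 75.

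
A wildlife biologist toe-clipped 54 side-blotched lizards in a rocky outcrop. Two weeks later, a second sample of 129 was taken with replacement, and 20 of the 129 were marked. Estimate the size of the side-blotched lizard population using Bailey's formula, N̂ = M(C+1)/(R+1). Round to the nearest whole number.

N̂ = 54·(129+1)/(20+1) = 54·130/21 = 7020/21 ≈ 334.3 → 334

N ≈ 334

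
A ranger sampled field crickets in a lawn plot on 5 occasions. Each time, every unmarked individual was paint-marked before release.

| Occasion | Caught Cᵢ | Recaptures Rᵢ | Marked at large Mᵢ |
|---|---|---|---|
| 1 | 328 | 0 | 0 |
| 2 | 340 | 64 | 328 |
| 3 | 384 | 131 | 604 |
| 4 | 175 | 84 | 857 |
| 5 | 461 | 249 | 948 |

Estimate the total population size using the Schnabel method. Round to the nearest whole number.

Σ MᵢCᵢ = 0·328 + 328·340 + 604·384 + 857·175 + 948·461 = 0 + 111520 + 231936 + 149975 + 437028 = 930459
Σ Rᵢ = 0 + 64 + 131 + 84 + 249 = 528
N̂ = 930459 / 528 ≈ 1762.2 → 1762

N ≈ 1762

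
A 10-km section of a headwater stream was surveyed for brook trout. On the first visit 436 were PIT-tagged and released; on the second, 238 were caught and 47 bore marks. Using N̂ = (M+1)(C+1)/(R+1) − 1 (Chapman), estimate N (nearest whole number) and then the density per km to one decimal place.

density ≈ 217.5 brook trout per km

N̂ = 437·239/48 − 1 = 104443/48 − 1 ≈ 2174.9 → 2175
Density = N̂ / area = 2175 / 10 ≈ 217.50 → 217.5 per km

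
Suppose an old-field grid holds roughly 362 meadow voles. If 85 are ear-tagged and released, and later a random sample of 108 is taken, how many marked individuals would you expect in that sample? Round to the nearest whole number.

expected recaptures ≈ 25

Expected recaptures E[R] = M·C / N.
E[R] = 85 × 108 / 362 = 9180 / 362 ≈ 25.4 → 25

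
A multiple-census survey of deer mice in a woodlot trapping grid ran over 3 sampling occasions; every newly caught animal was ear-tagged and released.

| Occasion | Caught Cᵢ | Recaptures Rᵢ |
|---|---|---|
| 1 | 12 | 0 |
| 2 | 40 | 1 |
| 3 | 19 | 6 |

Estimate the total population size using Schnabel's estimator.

N = 207

Marked at large before each occasion: Mᵢ = Σⱼ<ᵢ (Cⱼ − Rⱼ) → M1=0, M2=12, M3=51
Σ MᵢCᵢ = 0·12 + 12·40 + 51·19 = 0 + 480 + 969 = 1449
Σ Rᵢ = 0 + 1 + 6 = 7
N̂ = 1449 / 7 = 207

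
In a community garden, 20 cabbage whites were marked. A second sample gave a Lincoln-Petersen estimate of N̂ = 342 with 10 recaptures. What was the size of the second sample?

C = 171

From N = M·C/R: C = N·R / M = 342·10 / 20 = 3420 / 20 = 171.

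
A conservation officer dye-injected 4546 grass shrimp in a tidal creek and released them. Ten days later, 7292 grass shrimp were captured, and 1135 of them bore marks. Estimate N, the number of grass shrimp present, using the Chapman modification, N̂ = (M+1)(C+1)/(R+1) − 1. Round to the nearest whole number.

N ≈ 29,190

N̂ = (4546+1)(7292+1)/(1135+1) − 1 = 4547·7293/1136 − 1
= 33161271/1136 − 1 ≈ 29191.3 − 1 ≈ 29190.3 → 29190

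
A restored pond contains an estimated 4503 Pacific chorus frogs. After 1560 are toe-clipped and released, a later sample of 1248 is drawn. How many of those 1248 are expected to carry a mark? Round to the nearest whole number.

expected recaptures ≈ 432

The marked fraction of the population is 1560/4503, so in a sample of 1248 expect C·(M/N) marked.
E[R] = 1560 × 1248 / 4503 = 1946880 / 4503 ≈ 432.4 → 432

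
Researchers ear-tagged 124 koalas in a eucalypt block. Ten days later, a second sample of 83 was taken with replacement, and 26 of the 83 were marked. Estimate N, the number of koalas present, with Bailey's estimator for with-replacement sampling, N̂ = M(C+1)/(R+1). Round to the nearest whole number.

N̂ = 124·(83+1)/(26+1) = 124·84/27 = 10416/27 ≈ 385.8 → 386

N ≈ 386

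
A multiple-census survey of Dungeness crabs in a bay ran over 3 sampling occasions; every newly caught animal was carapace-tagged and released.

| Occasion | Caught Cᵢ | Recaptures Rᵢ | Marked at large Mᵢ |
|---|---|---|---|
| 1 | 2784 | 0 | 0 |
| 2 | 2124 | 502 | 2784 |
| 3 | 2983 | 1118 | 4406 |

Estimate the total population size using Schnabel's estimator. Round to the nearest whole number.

N ≈ 11,763

Σ MᵢCᵢ = 0·2784 + 2784·2124 + 4406·2983 = 0 + 5913216 + 13143098 = 19056314
Σ Rᵢ = 0 + 502 + 1118 = 1620
N̂ = 19056314 / 1620 ≈ 11763.2 → 11763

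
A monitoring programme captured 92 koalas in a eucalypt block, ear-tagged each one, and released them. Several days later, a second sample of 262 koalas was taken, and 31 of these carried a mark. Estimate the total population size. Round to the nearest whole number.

The marked fraction in the recapture sample should equal the marked fraction in the population: 31/262 = 92/N.
N = (92 × 262) / 31 = 24104 / 31 ≈ 777.5 → 778

N ≈ 778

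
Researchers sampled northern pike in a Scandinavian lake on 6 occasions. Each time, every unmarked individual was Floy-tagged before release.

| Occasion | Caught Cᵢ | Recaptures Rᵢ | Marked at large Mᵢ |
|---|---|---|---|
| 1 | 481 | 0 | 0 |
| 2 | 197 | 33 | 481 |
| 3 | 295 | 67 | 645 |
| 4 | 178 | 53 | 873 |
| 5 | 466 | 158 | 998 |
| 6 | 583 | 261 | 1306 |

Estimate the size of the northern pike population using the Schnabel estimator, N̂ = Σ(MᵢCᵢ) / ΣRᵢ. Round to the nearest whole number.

Σ MᵢCᵢ = 0·481 + 481·197 + 645·295 + 873·178 + 998·466 + 1306·583 = 0 + 94757 + 190275 + 155394 + 465068 + 761398 = 1666892
Σ Rᵢ = 0 + 33 + 67 + 53 + 158 + 261 = 572
N̂ = 1666892 / 572 ≈ 2914.1 → 2914

N ≈ 2914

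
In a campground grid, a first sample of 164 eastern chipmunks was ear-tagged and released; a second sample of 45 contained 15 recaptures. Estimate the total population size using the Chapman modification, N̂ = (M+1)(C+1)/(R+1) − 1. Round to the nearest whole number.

N̂ = (164+1)(45+1)/(15+1) − 1 = 165·46/16 − 1
= 7590/16 − 1 ≈ 474.4 − 1 ≈ 473.4 → 473

N ≈ 473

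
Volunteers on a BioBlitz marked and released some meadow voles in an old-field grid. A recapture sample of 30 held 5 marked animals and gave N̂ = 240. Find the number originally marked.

M = 40

From N = M·C/R: M = N·R / C = 240·5 / 30 = 1200 / 30 = 40.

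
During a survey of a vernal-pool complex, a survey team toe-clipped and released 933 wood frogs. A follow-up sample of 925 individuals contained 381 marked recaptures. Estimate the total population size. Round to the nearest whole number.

N ≈ 2265

N = (933 × 925) / 381 = 863025 / 381 ≈ 2265.2 → 2265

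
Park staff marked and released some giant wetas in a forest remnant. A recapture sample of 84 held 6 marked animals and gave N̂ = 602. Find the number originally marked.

From N = M·C/R: M = N·R / C = 602·6 / 84 = 3612 / 84 = 43.

M = 43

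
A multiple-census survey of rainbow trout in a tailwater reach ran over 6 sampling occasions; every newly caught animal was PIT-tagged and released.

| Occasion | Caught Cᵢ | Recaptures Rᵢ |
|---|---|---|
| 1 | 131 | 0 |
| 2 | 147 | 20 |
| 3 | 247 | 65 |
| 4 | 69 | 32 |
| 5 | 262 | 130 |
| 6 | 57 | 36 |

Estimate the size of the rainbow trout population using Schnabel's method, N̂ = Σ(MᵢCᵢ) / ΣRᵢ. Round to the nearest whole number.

N ≈ 965

Marked at large before each occasion: Mᵢ = Σⱼ<ᵢ (Cⱼ − Rⱼ) → M1=0, M2=131, M3=258, M4=440, M5=477, M6=609
Σ MᵢCᵢ = 0·131 + 131·147 + 258·247 + 440·69 + 477·262 + 609·57 = 0 + 19257 + 63726 + 30360 + 124974 + 34713 = 273030
Σ Rᵢ = 0 + 20 + 65 + 32 + 130 + 36 = 283
N̂ = 273030 / 283 ≈ 964.8 → 965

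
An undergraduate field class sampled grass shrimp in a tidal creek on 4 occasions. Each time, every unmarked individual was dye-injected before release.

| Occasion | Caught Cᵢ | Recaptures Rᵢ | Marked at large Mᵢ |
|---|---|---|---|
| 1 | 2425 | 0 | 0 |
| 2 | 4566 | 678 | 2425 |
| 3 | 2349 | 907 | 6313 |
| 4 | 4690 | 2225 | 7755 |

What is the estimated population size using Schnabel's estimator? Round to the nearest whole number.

Σ MᵢCᵢ = 0·2425 + 2425·4566 + 6313·2349 + 7755·4690 = 0 + 11072550 + 14829237 + 36370950 = 62272737
Σ Rᵢ = 0 + 678 + 907 + 2225 = 3810
N̂ = 62272737 / 3810 ≈ 16344.6 → 16345

N ≈ 16,345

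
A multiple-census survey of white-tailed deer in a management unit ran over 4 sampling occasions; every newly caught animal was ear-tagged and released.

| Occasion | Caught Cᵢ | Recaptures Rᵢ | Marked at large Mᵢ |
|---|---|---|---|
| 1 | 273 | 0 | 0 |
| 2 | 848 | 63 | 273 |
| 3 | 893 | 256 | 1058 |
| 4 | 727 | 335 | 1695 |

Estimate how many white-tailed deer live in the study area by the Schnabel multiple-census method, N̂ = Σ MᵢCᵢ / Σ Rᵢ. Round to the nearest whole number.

Σ MᵢCᵢ = 0·273 + 273·848 + 1058·893 + 1695·727 = 0 + 231504 + 944794 + 1232265 = 2408563
Σ Rᵢ = 0 + 63 + 256 + 335 = 654
N̂ = 2408563 / 654 ≈ 3682.8 → 3683

N ≈ 3683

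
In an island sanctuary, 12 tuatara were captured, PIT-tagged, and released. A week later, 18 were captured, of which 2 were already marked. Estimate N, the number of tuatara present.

If marked individuals mix randomly, R/C ≈ M/N, giving N ≈ M·C/R.
N = (12 × 18) / 2 = 216 / 2 = 108

N = 108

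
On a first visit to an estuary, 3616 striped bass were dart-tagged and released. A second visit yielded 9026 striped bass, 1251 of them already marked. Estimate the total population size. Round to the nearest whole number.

N ≈ 26,090

Lincoln-Petersen assumes M/N = R/C, so N = M·C / R.
N = (3616 × 9026) / 1251 = 32638016 / 1251 ≈ 26089.5 → 26090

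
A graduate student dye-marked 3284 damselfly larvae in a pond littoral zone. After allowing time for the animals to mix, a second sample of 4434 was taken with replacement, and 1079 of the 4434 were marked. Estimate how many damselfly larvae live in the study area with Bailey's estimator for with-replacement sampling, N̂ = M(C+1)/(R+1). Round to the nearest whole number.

N ≈ 13,486

N̂ = 3284·(4434+1)/(1079+1) = 3284·4435/1080 = 14564540/1080 ≈ 13485.7 → 13486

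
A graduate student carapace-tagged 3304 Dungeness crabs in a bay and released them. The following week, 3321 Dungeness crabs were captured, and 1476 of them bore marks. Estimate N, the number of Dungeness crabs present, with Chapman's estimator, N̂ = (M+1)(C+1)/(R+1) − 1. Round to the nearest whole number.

N̂ = (3304+1)(3321+1)/(1476+1) − 1 = 3305·3322/1477 − 1
= 10979210/1477 − 1 ≈ 7433.45 − 1 ≈ 7432.45 → 7432

N ≈ 7432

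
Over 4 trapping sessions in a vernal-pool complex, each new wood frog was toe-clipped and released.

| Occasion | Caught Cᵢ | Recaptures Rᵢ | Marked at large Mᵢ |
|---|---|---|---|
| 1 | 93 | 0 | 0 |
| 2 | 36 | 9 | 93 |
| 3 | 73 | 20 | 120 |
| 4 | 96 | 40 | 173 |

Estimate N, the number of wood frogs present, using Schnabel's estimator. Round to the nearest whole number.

Σ MᵢCᵢ = 0·93 + 93·36 + 120·73 + 173·96 = 0 + 3348 + 8760 + 16608 = 28716
Σ Rᵢ = 0 + 9 + 20 + 40 = 69
N̂ = 28716 / 69 ≈ 416.2 → 416

N ≈ 416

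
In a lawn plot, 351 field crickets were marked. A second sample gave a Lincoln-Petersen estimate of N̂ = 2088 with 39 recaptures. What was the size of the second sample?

C = 232

From N = M·C/R: C = N·R / M = 2088·39 / 351 = 81432 / 351 = 232.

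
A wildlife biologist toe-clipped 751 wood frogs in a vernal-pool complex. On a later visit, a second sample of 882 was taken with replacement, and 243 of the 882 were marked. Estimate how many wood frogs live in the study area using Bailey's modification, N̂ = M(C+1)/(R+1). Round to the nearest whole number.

N ≈ 2718

N̂ = 751·(882+1)/(243+1) = 751·883/244 = 663133/244 ≈ 2717.8 → 2718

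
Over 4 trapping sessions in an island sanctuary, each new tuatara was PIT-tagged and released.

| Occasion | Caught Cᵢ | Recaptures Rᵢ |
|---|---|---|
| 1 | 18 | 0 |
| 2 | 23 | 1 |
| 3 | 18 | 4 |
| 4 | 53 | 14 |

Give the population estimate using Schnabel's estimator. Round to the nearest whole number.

N ≈ 210

Marked at large before each occasion: Mᵢ = Σⱼ<ᵢ (Cⱼ − Rⱼ) → M1=0, M2=18, M3=40, M4=54
Σ MᵢCᵢ = 0·18 + 18·23 + 40·18 + 54·53 = 0 + 414 + 720 + 2862 = 3996
Σ Rᵢ = 0 + 1 + 4 + 14 = 19
N̂ = 3996 / 19 ≈ 210.3 → 210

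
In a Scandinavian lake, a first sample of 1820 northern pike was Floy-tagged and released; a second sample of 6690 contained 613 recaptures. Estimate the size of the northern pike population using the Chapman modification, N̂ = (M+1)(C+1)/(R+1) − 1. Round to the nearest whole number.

N ≈ 19,843

N̂ = (1820+1)(6690+1)/(613+1) − 1 = 1821·6691/614 − 1
= 12184311/614 − 1 ≈ 19844.2 − 1 ≈ 19843.2 → 19843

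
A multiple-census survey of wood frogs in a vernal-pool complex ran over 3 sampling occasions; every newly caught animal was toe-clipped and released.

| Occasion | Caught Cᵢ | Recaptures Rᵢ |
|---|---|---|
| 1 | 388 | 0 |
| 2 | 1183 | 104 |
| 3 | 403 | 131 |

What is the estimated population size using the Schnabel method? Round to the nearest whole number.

Marked at large before each occasion: Mᵢ = Σⱼ<ᵢ (Cⱼ − Rⱼ) → M1=0, M2=388, M3=1467
Σ MᵢCᵢ = 0·388 + 388·1183 + 1467·403 = 0 + 459004 + 591201 = 1050205
Σ Rᵢ = 0 + 104 + 131 = 235
N̂ = 1050205 / 235 ≈ 4469.0 → 4469

N ≈ 4469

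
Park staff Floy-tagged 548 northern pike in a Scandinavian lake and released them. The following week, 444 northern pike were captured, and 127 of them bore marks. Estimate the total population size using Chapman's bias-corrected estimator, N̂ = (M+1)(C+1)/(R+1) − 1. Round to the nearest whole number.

N ≈ 1908

N̂ = (548+1)(444+1)/(127+1) − 1 = 549·445/128 − 1
= 244305/128 − 1 ≈ 1908.6 − 1 ≈ 1907.6 → 1908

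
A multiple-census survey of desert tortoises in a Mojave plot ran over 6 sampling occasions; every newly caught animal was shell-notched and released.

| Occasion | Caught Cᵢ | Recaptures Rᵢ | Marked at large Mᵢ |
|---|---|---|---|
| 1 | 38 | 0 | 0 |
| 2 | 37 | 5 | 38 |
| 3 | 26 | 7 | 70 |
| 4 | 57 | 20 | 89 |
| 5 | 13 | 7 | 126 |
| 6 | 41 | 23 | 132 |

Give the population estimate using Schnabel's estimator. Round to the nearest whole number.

Σ MᵢCᵢ = 0·38 + 38·37 + 70·26 + 89·57 + 126·13 + 132·41 = 0 + 1406 + 1820 + 5073 + 1638 + 5412 = 15349
Σ Rᵢ = 0 + 5 + 7 + 20 + 7 + 23 = 62
N̂ = 15349 / 62 ≈ 247.6 → 248

N ≈ 248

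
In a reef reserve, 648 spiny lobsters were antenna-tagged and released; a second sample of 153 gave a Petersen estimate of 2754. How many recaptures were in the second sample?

R = 36

From N = M·C/R: R = M·C / N = 648·153 / 2754 = 99144 / 2754 = 36.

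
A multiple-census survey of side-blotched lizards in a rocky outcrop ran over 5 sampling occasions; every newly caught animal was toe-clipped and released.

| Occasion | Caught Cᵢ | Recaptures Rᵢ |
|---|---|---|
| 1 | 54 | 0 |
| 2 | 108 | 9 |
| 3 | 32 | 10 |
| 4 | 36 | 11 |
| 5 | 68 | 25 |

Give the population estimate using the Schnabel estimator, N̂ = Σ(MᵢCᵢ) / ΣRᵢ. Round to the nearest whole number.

Marked at large before each occasion: Mᵢ = Σⱼ<ᵢ (Cⱼ − Rⱼ) → M1=0, M2=54, M3=153, M4=175, M5=200
Σ MᵢCᵢ = 0·54 + 54·108 + 153·32 + 175·36 + 200·68 = 0 + 5832 + 4896 + 6300 + 13600 = 30628
Σ Rᵢ = 0 + 9 + 10 + 11 + 25 = 55
N̂ = 30628 / 55 ≈ 556.9 → 557

N ≈ 557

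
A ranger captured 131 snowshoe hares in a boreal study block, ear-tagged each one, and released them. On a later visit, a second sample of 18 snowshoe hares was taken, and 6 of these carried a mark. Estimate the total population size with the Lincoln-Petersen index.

The marked fraction in the recapture sample should equal the marked fraction in the population: 6/18 = 131/N.
N = (131 × 18) / 6 = 2358 / 6 = 393

N = 393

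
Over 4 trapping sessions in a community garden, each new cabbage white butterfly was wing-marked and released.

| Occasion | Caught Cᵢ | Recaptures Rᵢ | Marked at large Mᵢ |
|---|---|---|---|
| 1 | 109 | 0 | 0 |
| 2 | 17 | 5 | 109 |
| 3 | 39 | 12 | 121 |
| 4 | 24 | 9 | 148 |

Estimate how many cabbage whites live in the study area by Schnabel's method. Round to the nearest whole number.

N ≈ 389

Σ MᵢCᵢ = 0·109 + 109·17 + 121·39 + 148·24 = 0 + 1853 + 4719 + 3552 = 10124
Σ Rᵢ = 0 + 5 + 12 + 9 = 26
N̂ = 10124 / 26 ≈ 389.4 → 389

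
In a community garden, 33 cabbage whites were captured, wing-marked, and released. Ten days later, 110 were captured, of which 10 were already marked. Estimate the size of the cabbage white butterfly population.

The marked fraction in the recapture sample should equal the marked fraction in the population: 10/110 = 33/N.
N = (33 × 110) / 10 = 3630 / 10 = 363

N = 363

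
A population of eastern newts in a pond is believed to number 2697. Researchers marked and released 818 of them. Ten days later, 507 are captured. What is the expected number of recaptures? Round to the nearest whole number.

expected recaptures ≈ 154

The marked fraction of the population is 818/2697, so in a sample of 507 expect C·(M/N) marked.
E[R] = 818 × 507 / 2697 = 414726 / 2697 ≈ 153.8 → 154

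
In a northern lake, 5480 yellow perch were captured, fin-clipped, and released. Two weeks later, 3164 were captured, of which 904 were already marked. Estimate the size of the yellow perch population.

N = 19,180

Lincoln-Petersen assumes M/N = R/C, so N = M·C / R.
N = (5480 × 3164) / 904 = 17338720 / 904 = 19180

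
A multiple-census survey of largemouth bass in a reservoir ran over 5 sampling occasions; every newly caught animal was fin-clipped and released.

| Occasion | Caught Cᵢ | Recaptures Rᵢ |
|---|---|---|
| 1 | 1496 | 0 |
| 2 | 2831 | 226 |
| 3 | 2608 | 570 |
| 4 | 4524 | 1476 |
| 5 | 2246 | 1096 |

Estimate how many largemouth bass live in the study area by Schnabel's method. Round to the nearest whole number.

N ≈ 18,806

Marked at large before each occasion: Mᵢ = Σⱼ<ᵢ (Cⱼ − Rⱼ) → M1=0, M2=1496, M3=4101, M4=6139, M5=9187
Σ MᵢCᵢ = 0·1496 + 1496·2831 + 4101·2608 + 6139·4524 + 9187·2246 = 0 + 4235176 + 10695408 + 27772836 + 20634002 = 63337422
Σ Rᵢ = 0 + 226 + 570 + 1476 + 1096 = 3368
N̂ = 63337422 / 3368 ≈ 18805.6 → 18806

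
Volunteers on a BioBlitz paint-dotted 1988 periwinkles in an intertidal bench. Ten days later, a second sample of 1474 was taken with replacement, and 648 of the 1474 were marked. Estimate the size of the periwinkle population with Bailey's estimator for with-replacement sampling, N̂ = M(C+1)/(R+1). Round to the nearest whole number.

N ≈ 4518

N̂ = 1988·(1474+1)/(648+1) = 1988·1475/649 = 2932300/649 ≈ 4518.2 → 4518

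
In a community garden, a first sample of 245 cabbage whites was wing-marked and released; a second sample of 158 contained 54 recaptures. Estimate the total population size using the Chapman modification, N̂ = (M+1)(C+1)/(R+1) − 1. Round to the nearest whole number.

N̂ = (245+1)(158+1)/(54+1) − 1 = 246·159/55 − 1
= 39114/55 − 1 ≈ 711.2 − 1 ≈ 710.2 → 710

N ≈ 710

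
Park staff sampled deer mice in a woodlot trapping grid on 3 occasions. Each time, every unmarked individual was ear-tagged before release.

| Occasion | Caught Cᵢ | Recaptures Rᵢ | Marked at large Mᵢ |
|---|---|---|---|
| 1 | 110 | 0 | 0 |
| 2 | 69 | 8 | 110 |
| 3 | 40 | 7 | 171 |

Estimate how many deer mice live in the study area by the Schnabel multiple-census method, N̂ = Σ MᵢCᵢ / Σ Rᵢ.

Σ MᵢCᵢ = 0·110 + 110·69 + 171·40 = 0 + 7590 + 6840 = 14430
Σ Rᵢ = 0 + 8 + 7 = 15
N̂ = 14430 / 15 = 962

N = 962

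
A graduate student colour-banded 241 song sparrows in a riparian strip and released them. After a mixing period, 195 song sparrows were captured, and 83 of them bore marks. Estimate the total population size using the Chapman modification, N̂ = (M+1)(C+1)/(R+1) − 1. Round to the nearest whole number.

N̂ = (241+1)(195+1)/(83+1) − 1 = 242·196/84 − 1
= 47432/84 − 1 ≈ 564.7 − 1 ≈ 563.7 → 564

N ≈ 564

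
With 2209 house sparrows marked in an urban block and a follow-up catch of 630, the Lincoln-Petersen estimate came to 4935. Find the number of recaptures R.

From N = M·C/R: R = M·C / N = 2209·630 / 4935 = 1391670 / 4935 = 282.

R = 282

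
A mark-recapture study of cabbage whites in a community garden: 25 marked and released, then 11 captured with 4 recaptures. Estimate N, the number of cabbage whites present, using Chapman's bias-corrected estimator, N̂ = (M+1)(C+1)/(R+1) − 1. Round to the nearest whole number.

N ≈ 61

N̂ = (25+1)(11+1)/(4+1) − 1 = 26·12/5 − 1
= 312/5 − 1 ≈ 62.4 − 1 ≈ 61.4 → 61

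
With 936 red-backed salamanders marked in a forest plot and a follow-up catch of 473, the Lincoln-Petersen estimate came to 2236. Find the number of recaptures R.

From N = M·C/R: R = M·C / N = 936·473 / 2236 = 442728 / 2236 = 198.

R = 198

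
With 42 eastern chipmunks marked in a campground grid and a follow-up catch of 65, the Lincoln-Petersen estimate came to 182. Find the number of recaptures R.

From N = M·C/R: R = M·C / N = 42·65 / 182 = 2730 / 182 = 15.

R = 15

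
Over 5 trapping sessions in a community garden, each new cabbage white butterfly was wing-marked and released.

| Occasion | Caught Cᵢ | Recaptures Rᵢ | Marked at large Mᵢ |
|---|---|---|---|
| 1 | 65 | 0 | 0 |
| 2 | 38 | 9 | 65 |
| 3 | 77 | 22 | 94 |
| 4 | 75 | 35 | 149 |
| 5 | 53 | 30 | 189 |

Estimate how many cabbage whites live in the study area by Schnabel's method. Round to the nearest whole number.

Σ MᵢCᵢ = 0·65 + 65·38 + 94·77 + 149·75 + 189·53 = 0 + 2470 + 7238 + 11175 + 10017 = 30900
Σ Rᵢ = 0 + 9 + 22 + 35 + 30 = 96
N̂ = 30900 / 96 ≈ 321.9 → 322

N ≈ 322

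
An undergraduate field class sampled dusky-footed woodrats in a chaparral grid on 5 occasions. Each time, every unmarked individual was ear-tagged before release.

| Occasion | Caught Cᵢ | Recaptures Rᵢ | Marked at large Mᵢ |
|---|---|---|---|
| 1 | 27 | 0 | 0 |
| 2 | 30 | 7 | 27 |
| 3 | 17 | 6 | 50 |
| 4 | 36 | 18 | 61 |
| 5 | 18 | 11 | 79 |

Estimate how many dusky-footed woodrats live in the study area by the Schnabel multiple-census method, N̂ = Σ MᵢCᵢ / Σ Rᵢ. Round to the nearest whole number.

N ≈ 126

Σ MᵢCᵢ = 0·27 + 27·30 + 50·17 + 61·36 + 79·18 = 0 + 810 + 850 + 2196 + 1422 = 5278
Σ Rᵢ = 0 + 7 + 6 + 18 + 11 = 42
N̂ = 5278 / 42 ≈ 125.7 → 126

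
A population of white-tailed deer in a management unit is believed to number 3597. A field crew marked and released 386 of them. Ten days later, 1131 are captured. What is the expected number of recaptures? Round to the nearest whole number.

The marked fraction of the population is 386/3597, so in a sample of 1131 expect C·(M/N) marked.
E[R] = 386 × 1131 / 3597 = 436566 / 3597 ≈ 121.4 → 121

expected recaptures ≈ 121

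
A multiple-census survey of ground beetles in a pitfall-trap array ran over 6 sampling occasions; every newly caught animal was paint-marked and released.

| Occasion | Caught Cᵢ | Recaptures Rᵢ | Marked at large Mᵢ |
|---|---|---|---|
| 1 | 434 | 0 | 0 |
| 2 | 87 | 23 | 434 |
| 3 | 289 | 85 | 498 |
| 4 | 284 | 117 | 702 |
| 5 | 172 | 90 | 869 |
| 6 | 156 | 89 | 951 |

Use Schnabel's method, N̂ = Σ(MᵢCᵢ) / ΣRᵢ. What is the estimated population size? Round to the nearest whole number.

Σ MᵢCᵢ = 0·434 + 434·87 + 498·289 + 702·284 + 869·172 + 951·156 = 0 + 37758 + 143922 + 199368 + 149468 + 148356 = 678872
Σ Rᵢ = 0 + 23 + 85 + 117 + 90 + 89 = 404
N̂ = 678872 / 404 ≈ 1680.4 → 1680

N ≈ 1680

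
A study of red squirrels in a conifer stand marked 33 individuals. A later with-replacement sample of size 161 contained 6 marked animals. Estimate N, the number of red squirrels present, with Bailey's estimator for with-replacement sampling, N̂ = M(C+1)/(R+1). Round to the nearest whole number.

N̂ = 33·(161+1)/(6+1) = 33·162/7 = 5346/7 ≈ 763.7 → 764

N ≈ 764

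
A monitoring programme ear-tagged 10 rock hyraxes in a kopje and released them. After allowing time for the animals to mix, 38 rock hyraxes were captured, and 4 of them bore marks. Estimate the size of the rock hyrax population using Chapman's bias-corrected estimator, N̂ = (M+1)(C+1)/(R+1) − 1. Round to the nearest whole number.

N̂ = (10+1)(38+1)/(4+1) − 1 = 11·39/5 − 1
= 429/5 − 1 ≈ 85.8 − 1 ≈ 84.8 → 85

N ≈ 85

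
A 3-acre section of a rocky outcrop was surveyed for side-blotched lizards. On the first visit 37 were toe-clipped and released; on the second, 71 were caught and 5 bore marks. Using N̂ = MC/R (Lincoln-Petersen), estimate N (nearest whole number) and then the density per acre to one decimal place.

N̂ = 37·71/5 = 2627/5 ≈ 525.4 → 525
Density = N̂ / area = 525 / 3 = 175.0 per acre

density ≈ 175.0 side-blotched lizards per acre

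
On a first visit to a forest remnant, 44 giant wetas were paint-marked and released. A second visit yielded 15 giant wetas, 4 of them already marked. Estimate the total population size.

N = 165

N = (44 × 15) / 4 = 660 / 4 = 165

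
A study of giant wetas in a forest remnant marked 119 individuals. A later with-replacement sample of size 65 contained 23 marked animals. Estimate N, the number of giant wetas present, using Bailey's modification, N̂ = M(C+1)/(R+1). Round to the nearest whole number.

N̂ = 119·(65+1)/(23+1) = 119·66/24 = 7854/24 ≈ 327.2 → 327

N ≈ 327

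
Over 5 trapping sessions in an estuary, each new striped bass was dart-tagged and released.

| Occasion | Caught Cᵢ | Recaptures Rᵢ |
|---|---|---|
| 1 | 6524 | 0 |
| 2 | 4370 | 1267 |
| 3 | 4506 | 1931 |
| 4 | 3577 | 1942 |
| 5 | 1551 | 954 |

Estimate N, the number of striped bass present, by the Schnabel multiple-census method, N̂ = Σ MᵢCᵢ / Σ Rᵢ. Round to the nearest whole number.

N ≈ 22,481

Marked at large before each occasion: Mᵢ = Σⱼ<ᵢ (Cⱼ − Rⱼ) → M1=0, M2=6524, M3=9627, M4=12202, M5=13837
Σ MᵢCᵢ = 0·6524 + 6524·4370 + 9627·4506 + 12202·3577 + 13837·1551 = 0 + 28509880 + 43379262 + 43646554 + 21461187 = 136996883
Σ Rᵢ = 0 + 1267 + 1931 + 1942 + 954 = 6094
N̂ = 136996883 / 6094 ≈ 22480.6 → 22481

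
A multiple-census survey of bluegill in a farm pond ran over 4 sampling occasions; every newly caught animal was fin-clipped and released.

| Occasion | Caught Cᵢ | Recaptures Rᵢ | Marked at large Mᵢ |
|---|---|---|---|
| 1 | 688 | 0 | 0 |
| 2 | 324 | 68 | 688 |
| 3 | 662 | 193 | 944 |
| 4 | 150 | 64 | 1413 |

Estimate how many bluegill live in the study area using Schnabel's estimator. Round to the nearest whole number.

N ≈ 3261

Σ MᵢCᵢ = 0·688 + 688·324 + 944·662 + 1413·150 = 0 + 222912 + 624928 + 211950 = 1059790
Σ Rᵢ = 0 + 68 + 193 + 64 = 325
N̂ = 1059790 / 325 ≈ 3260.9 → 3261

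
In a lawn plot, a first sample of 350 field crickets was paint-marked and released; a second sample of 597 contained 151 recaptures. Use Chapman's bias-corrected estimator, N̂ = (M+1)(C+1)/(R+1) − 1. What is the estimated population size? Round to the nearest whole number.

N ≈ 1380

N̂ = (350+1)(597+1)/(151+1) − 1 = 351·598/152 − 1
= 209898/152 − 1 ≈ 1380.9 − 1 ≈ 1379.9 → 1380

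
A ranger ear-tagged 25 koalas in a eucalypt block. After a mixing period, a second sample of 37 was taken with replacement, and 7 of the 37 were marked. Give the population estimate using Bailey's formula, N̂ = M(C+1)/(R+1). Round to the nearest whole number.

N ≈ 119

N̂ = 25·(37+1)/(7+1) = 25·38/8 = 950/8 ≈ 118.8 → 119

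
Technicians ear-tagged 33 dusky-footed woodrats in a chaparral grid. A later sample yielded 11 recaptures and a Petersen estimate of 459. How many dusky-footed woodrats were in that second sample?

C = 153

From N = M·C/R: C = N·R / M = 459·11 / 33 = 5049 / 33 = 153.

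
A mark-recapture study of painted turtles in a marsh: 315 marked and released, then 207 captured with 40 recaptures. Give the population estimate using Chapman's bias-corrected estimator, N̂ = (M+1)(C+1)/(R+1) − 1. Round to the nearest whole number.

N̂ = (315+1)(207+1)/(40+1) − 1 = 316·208/41 − 1
= 65728/41 − 1 ≈ 1603.1 − 1 ≈ 1602.1 → 1602

N ≈ 1602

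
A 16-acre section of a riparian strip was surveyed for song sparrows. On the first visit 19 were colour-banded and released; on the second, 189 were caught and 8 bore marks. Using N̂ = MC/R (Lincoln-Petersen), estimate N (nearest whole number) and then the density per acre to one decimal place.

density ≈ 28.1 song sparrows per acre

N̂ = 19·189/8 = 3591/8 ≈ 448.9 → 449
Density = N̂ / area = 449 / 16 ≈ 28.06 → 28.1 per acre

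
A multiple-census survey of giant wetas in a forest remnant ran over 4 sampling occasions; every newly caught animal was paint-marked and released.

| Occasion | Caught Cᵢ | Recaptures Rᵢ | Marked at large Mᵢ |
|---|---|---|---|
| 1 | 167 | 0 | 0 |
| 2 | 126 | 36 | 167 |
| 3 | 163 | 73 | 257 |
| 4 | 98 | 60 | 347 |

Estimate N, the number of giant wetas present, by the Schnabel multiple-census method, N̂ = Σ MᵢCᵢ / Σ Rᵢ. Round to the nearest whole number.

Σ MᵢCᵢ = 0·167 + 167·126 + 257·163 + 347·98 = 0 + 21042 + 41891 + 34006 = 96939
Σ Rᵢ = 0 + 36 + 73 + 60 = 169
N̂ = 96939 / 169 ≈ 573.6 → 574

N ≈ 574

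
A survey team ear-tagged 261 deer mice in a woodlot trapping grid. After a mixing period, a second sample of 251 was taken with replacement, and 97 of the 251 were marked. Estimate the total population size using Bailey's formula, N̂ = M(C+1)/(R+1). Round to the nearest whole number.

N ≈ 671

N̂ = 261·(251+1)/(97+1) = 261·252/98 = 65772/98 ≈ 671.1 → 671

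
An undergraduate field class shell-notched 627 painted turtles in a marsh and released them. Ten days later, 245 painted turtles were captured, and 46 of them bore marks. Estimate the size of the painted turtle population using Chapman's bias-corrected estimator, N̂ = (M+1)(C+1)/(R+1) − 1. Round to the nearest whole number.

N ≈ 3286

N̂ = (627+1)(245+1)/(46+1) − 1 = 628·246/47 − 1
= 154488/47 − 1 ≈ 3287.0 − 1 ≈ 3286.0 → 3286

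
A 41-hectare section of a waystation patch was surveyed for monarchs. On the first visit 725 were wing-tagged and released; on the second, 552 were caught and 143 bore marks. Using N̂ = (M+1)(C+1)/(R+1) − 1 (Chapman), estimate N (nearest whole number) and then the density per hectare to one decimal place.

N̂ = 726·553/144 − 1 = 401478/144 − 1 ≈ 2787.0 → 2787
Density = N̂ / area = 2787 / 41 ≈ 67.98 → 68.0 per hectare

density ≈ 68.0 monarchs per hectare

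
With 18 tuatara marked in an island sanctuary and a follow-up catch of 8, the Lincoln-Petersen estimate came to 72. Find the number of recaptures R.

From N = M·C/R: R = M·C / N = 18·8 / 72 = 144 / 72 = 2.

R = 2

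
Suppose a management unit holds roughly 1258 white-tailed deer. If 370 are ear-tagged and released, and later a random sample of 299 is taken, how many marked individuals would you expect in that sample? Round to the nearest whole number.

expected recaptures ≈ 88

The marked fraction of the population is 370/1258, so in a sample of 299 expect C·(M/N) marked.
E[R] = 370 × 299 / 1258 = 110630 / 1258 ≈ 87.9 → 88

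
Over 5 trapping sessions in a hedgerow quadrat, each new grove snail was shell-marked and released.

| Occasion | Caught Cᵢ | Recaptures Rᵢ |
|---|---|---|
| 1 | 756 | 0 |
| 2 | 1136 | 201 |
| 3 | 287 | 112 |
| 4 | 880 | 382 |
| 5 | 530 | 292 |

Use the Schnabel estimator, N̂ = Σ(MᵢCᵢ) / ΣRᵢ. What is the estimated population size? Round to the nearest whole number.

Marked at large before each occasion: Mᵢ = Σⱼ<ᵢ (Cⱼ − Rⱼ) → M1=0, M2=756, M3=1691, M4=1866, M5=2364
Σ MᵢCᵢ = 0·756 + 756·1136 + 1691·287 + 1866·880 + 2364·530 = 0 + 858816 + 485317 + 1642080 + 1252920 = 4239133
Σ Rᵢ = 0 + 201 + 112 + 382 + 292 = 987
N̂ = 4239133 / 987 ≈ 4295.0 → 4295

N ≈ 4295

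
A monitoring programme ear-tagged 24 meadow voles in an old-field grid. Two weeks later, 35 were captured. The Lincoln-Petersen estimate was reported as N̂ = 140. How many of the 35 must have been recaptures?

R = 6

From N = M·C/R: R = M·C / N = 24·35 / 140 = 840 / 140 = 6.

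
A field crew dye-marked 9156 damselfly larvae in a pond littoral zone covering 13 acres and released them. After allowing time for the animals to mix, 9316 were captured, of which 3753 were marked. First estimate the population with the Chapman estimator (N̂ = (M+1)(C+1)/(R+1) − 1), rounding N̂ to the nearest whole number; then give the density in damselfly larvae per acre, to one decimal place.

density ≈ 1748.2 damselfly larvae per acre

N̂ = 9157·9317/3754 − 1 = 85315769/3754 − 1 ≈ 22725.6 → 22726
Density = N̂ / area = 22726 / 13 ≈ 1748.15 → 1748.2 per acre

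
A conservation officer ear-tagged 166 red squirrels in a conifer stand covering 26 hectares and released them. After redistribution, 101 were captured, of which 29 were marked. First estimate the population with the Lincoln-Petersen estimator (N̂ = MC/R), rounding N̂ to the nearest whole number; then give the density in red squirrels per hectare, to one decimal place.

N̂ = 166·101/29 = 16766/29 ≈ 578.1 → 578
Density = N̂ / area = 578 / 26 ≈ 22.23 → 22.2 per hectare

density ≈ 22.2 red squirrels per hectare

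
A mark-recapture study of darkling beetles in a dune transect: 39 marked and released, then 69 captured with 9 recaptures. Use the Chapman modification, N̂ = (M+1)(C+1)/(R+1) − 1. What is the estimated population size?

N̂ = (39+1)(69+1)/(9+1) − 1 = 40·70/10 − 1
= 2800/10 − 1 = 280 − 1 = 279

N = 279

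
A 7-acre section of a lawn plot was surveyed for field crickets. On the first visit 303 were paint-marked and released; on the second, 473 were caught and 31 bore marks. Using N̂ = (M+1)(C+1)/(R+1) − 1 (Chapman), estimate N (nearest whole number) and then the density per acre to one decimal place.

N̂ = 304·474/32 − 1 = 144096/32 − 1 = 4502
Density = N̂ / area = 4502 / 7 ≈ 643.14 → 643.1 per acre

density ≈ 643.1 field crickets per acre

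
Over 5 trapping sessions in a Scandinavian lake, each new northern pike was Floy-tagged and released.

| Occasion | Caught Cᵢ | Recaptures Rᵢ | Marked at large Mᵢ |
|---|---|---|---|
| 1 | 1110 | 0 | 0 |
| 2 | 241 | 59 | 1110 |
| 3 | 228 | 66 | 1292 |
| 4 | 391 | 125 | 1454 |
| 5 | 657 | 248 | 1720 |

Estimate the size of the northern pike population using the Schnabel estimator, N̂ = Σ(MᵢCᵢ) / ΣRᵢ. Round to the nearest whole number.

N ≈ 4539

Σ MᵢCᵢ = 0·1110 + 1110·241 + 1292·228 + 1454·391 + 1720·657 = 0 + 267510 + 294576 + 568514 + 1130040 = 2260640
Σ Rᵢ = 0 + 59 + 66 + 125 + 248 = 498
N̂ = 2260640 / 498 ≈ 4539.4 → 4539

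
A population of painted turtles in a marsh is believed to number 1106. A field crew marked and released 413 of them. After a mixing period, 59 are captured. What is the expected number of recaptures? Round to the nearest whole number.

expected recaptures ≈ 22

The marked fraction of the population is 413/1106, so in a sample of 59 expect C·(M/N) marked.
E[R] = 413 × 59 / 1106 = 24367 / 1106 ≈ 22.0 → 22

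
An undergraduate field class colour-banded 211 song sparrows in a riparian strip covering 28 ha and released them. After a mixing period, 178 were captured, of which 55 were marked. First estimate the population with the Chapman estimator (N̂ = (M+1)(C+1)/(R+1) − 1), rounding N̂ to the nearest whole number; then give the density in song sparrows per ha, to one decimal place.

N̂ = 212·179/56 − 1 = 37948/56 − 1 ≈ 676.6 → 677
Density = N̂ / area = 677 / 28 ≈ 24.18 → 24.2 per ha

density ≈ 24.2 song sparrows per ha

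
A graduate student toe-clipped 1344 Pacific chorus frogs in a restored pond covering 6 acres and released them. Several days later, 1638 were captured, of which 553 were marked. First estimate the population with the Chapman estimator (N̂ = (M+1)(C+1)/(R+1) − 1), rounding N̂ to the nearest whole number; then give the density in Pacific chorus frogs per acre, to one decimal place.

density ≈ 663.0 Pacific chorus frogs per acre

N̂ = 1345·1639/554 − 1 = 2204455/554 − 1 ≈ 3978.2 → 3978
Density = N̂ / area = 3978 / 6 = 663.0 per acre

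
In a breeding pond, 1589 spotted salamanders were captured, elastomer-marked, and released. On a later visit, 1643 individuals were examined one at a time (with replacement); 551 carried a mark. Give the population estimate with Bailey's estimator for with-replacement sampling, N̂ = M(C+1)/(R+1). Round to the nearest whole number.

N̂ = 1589·(1643+1)/(551+1) = 1589·1644/552 = 2612316/552 ≈ 4732.46 → 4732

N ≈ 4732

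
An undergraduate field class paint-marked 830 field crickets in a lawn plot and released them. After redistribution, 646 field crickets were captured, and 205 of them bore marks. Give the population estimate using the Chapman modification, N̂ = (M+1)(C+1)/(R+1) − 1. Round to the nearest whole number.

N ≈ 2609

N̂ = (830+1)(646+1)/(205+1) − 1 = 831·647/206 − 1
= 537657/206 − 1 ≈ 2610.0 − 1 ≈ 2609.0 → 2609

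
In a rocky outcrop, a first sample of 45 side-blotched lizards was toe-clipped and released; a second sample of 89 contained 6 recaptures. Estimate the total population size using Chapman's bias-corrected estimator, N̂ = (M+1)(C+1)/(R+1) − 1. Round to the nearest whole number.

N̂ = (45+1)(89+1)/(6+1) − 1 = 46·90/7 − 1
= 4140/7 − 1 ≈ 591.4 − 1 ≈ 590.4 → 590

N ≈ 590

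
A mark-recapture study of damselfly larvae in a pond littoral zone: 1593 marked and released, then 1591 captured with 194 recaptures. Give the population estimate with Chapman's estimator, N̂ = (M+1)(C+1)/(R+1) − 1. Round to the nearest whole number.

N ≈ 13,013

N̂ = (1593+1)(1591+1)/(194+1) − 1 = 1594·1592/195 − 1
= 2537648/195 − 1 ≈ 13013.6 − 1 ≈ 13012.6 → 13013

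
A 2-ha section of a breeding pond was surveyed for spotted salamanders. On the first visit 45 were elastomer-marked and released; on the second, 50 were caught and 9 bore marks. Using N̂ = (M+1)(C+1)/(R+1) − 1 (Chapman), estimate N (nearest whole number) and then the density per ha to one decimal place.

density ≈ 117.0 spotted salamanders per ha

N̂ = 46·51/10 − 1 = 2346/10 − 1 ≈ 233.6 → 234
Density = N̂ / area = 234 / 2 = 117.0 per ha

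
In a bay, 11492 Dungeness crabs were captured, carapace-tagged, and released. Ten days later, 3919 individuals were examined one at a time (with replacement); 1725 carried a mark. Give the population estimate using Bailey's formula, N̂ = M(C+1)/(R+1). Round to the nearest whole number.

N̂ = 11492·(3919+1)/(1725+1) = 11492·3920/1726 = 45048640/1726 ≈ 26100.0 → 26100

N ≈ 26,100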